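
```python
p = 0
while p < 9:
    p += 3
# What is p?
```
Trace:
  p=0
  p=3
  p=6
  p=9

Final answer: 9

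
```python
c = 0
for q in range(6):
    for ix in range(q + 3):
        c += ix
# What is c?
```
Trace:
  c=0
  c=0, q=0, ix=0
  c=1, q=0, ix=1
  c=3, q=0, ix=2
  c=3, q=1, ix=0
  c=4, q=1, ix=1
  c=6, q=1, ix=2
  c=9, q=1, ix=3
  c=9, q=2, ix=0
  c=10, q=2, ix=1
  c=12, q=2, ix=2
  c=15, q=2, ix=3
  c=19, q=2, ix=4
  c=19, q=3, ix=0
  c=20, q=3, ix=1
  c=22, q=3, ix=2
  c=25, q=3, ix=3
  c=29, q=3, ix=4
  c=34, q=3, ix=5
  c=34, q=4, ix=0
  c=35, q=4, ix=1
  c=37, q=4, ix=2
  c=40, q=4, ix=3
  c=44, q=4, ix=4
  c=49, q=4, ix=5
  c=55, q=4, ix=6
  c=55, q=5, ix=0
  c=56, q=5, ix=1
  c=58, q=5, ix=2
  c=61, q=5, ix=3
  c=65, q=5, ix=4
  c=70, q=5, ix=5
  c=76, q=5, ix=6
  c=83, q=5, ix=7

Final answer: 83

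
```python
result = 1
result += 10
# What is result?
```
Trace:
  result=1
  result=11

Final answer: 11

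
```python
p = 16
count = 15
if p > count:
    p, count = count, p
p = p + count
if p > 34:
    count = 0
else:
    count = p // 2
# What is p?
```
Trace:
  p=16
  p=16, count=15
  p=15, count=16
  p=31, count=16
  p=31, count=15

Final answer: 31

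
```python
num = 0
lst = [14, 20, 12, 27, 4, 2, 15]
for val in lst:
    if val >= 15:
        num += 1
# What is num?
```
Trace:
  num=0
  num=0, val=14
  num=1, val=20
  num=1, val=12
  num=2, val=27
  num=2, val=4
  num=2, val=2
  num=3, val=15

Final answer: 3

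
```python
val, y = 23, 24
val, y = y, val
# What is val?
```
Trace:
  val=23, y=24
  val=24, y=23

Final answer: 24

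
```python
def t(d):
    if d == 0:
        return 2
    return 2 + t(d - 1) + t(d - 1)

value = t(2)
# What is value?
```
Call trace (a repeated sub-call is expanded the first time; later identical calls just restate its return value):
t(d=2)
  t(d=1)
    t(d=0)
    -> return 2
    t(d=0)
    -> return 2
  -> return 6
  t(d=1) -> return 6  (same call as traced above)
-> return 14

Final answer: 14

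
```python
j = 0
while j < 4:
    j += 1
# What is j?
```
Trace:
  j=0
  j=1
  j=2
  j=3
  j=4

Final answer: 4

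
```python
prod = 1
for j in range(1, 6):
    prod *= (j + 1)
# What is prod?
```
Trace:
  prod=1
  prod=2, j=1
  prod=6, j=2
  prod=24, j=3
  prod=120, j=4
  prod=720, j=5

Final answer: 720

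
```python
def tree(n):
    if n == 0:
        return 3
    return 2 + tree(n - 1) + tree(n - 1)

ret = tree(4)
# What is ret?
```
Call trace (a repeated sub-call is expanded the first time; later identical calls just restate its return value):
tree(n=4)
  tree(n=3)
    tree(n=2)
      tree(n=1)
        tree(n=0)
        -> return 3
        tree(n=0)
        -> return 3
      -> return 8
      tree(n=1) -> return 8  (same call as traced above)
    -> return 18
    tree(n=2) -> return 18  (same call as traced above)
  -> return 38
  tree(n=3) -> return 38  (same call as traced above)
-> return 78

Final answer: 78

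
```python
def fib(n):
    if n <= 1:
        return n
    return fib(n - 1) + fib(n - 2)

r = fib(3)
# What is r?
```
Call trace:
fib(n=3)
  fib(n=2)
    fib(n=1)
    -> return 1
    fib(n=0)
    -> return 0
  -> return 1
  fib(n=1)
  -> return 1
-> return 2

Final answer: 2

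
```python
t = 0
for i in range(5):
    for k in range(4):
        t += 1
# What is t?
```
Trace:
  t=0
  t=1, i=0, k=0
  t=2, i=0, k=1
  t=3, i=0, k=2
  t=4, i=0, k=3
  t=5, i=1, k=0
  t=6, i=1, k=1
  t=7, i=1, k=2
  t=8, i=1, k=3
  t=9, i=2, k=0
  t=10, i=2, k=1
  t=11, i=2, k=2
  t=12, i=2, k=3
  t=13, i=3, k=0
  t=14, i=3, k=1
  t=15, i=3, k=2
  t=16, i=3, k=3
  t=17, i=4, k=0
  t=18, i=4, k=1
  t=19, i=4, k=2
  t=20, i=4, k=3

Final answer: 20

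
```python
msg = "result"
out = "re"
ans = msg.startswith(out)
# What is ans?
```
Trace:
  msg='result'
  msg='result', out='re'
  msg='result', out='re', ans=True

Final answer: True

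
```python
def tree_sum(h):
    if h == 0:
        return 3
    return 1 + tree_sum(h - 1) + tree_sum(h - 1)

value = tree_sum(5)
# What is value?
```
Call trace (a repeated sub-call is expanded the first time; later identical calls just restate its return value):
tree_sum(h=5)
  tree_sum(h=4)
    tree_sum(h=3)
      tree_sum(h=2)
        tree_sum(h=1)
          tree_sum(h=0)
          -> return 3
          tree_sum(h=0)
          -> return 3
        -> return 7
        tree_sum(h=1) -> return 7  (same call as traced above)
      -> return 15
      tree_sum(h=2) -> return 15  (same call as traced above)
    -> return 31
    tree_sum(h=3) -> return 31  (same call as traced above)
  -> return 63
  tree_sum(h=4) -> return 63  (same call as traced above)
-> return 127

Final answer: 127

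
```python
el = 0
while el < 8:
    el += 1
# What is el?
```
Trace:
  el=0
  el=1
  el=2
  el=3
  el=4
  el=5
  el=6
  el=7
  el=8

Final answer: 8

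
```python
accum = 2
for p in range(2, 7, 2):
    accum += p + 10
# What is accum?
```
Trace:
  accum=2
  accum=14, p=2
  accum=28, p=4
  accum=44, p=6

Final answer: 44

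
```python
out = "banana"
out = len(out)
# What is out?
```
Trace:
  out='banana'
  out=6

Final answer: 6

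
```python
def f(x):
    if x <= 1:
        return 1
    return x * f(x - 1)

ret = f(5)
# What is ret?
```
Call trace:
f(x=5)
  f(x=4)
    f(x=3)
      f(x=2)
        f(x=1)
        -> return 1
      -> return 2
    -> return 6
  -> return 24
-> return 120

Final answer: 120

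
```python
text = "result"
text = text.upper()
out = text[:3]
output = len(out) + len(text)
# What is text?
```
Trace:
  text='result'
  text='RESULT'
  text='RESULT', out='RES'
  text='RESULT', out='RES', output=9

Final answer: 'RESULT'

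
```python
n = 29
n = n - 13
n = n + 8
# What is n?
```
Trace:
  n=29
  n=16
  n=24

Final answer: 24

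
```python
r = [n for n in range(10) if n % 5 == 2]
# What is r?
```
Trace:
  n=0
  n=1
  n=2
  n=3
  n=4
  n=5
  n=6
  n=7
  n=8
  n=9
  r=[2, 7]

Final answer: [2, 7]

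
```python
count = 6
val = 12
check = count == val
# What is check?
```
Trace:
  count=6
  count=6, val=12
  count=6, val=12, check=False

Final answer: False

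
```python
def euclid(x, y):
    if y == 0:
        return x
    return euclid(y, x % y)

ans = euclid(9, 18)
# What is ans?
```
Call trace:
euclid(x=9, y=18)
  euclid(x=18, y=9)
    euclid(x=9, y=0)
    -> return 9
  -> return 9
-> return 9

Final answer: 9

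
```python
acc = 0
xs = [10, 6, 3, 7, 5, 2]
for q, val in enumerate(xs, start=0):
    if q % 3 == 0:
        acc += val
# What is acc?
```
Trace:
  acc=0
  acc=10, q=0, val=10
  acc=10, q=1, val=6
  acc=10, q=2, val=3
  acc=17, q=3, val=7
  acc=17, q=4, val=5
  acc=17, q=5, val=2

Final answer: 17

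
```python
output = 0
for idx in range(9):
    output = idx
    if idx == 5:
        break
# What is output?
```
Trace:
  output=0
  output=0, idx=0
  output=1, idx=1
  output=2, idx=2
  output=3, idx=3
  output=4, idx=4
  output=5, idx=5

Final answer: 5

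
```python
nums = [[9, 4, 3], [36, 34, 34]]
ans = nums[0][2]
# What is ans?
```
Trace:
  nums=[[9, 4, 3], [36, 34, 34]]
  nums=[[9, 4, 3], [36, 34, 34]], ans=3

Final answer: 3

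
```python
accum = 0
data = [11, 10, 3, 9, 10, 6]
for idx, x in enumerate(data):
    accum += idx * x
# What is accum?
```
Trace:
  accum=0
  accum=0, idx=0, x=11
  accum=10, idx=1, x=10
  accum=16, idx=2, x=3
  accum=43, idx=3, x=9
  accum=83, idx=4, x=10
  accum=113, idx=5, x=6

Final answer: 113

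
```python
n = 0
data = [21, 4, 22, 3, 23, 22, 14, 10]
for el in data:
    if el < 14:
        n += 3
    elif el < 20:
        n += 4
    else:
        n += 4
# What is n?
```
Trace:
  n=0
  n=4, el=21
  n=7, el=4
  n=11, el=22
  n=14, el=3
  n=18, el=23
  n=22, el=22
  n=26, el=14
  n=29, el=10

Final answer: 29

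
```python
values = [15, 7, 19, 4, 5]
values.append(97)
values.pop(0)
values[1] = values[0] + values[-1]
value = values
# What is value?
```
Trace:
  values=[15, 7, 19, 4, 5]
  values=[15, 7, 19, 4, 5, 97]
  values=[7, 19, 4, 5, 97]
  values=[7, 104, 4, 5, 97]
  values=[7, 104, 4, 5, 97], value=[7, 104, 4, 5, 97]

Final answer: [7, 104, 4, 5, 97]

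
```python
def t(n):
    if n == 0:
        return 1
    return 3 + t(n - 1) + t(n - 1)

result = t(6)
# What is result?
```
Call trace (a repeated sub-call is expanded the first time; later identical calls just restate its return value):
t(n=6)
  t(n=5)
    t(n=4)
      t(n=3)
        t(n=2)
          t(n=1)
            t(n=0)
            -> return 1
            t(n=0)
            -> return 1
          -> return 5
          t(n=1) -> return 5  (same call as traced above)
        -> return 13
        t(n=2) -> return 13  (same call as traced above)
      -> return 29
      t(n=3) -> return 29  (same call as traced above)
    -> return 61
    t(n=4) -> return 61  (same call as traced above)
  -> return 125
  t(n=5) -> return 125  (same call as traced above)
-> return 253

Final answer: 253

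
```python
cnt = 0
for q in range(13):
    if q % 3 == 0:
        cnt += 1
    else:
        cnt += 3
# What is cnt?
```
Trace:
  cnt=0
  cnt=1, q=0
  cnt=4, q=1
  cnt=7, q=2
  cnt=8, q=3
  cnt=11, q=4
  cnt=14, q=5
  cnt=15, q=6
  cnt=18, q=7
  cnt=21, q=8
  cnt=22, q=9
  cnt=25, q=10
  cnt=28, q=11
  cnt=29, q=12

Final answer: 29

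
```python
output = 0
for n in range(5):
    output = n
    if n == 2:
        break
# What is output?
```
Trace:
  output=0
  output=0, n=0
  output=1, n=1
  output=2, n=2

Final answer: 2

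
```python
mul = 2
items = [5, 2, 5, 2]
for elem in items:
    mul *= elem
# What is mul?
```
Trace:
  mul=2
  mul=10, elem=5
  mul=20, elem=2
  mul=100, elem=5
  mul=200, elem=2

Final answer: 200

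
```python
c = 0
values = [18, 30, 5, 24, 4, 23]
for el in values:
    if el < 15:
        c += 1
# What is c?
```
Trace:
  c=0
  c=0, el=18
  c=0, el=30
  c=1, el=5
  c=1, el=24
  c=2, el=4
  c=2, el=23

Final answer: 2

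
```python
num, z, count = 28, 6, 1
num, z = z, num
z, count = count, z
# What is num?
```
Trace:
  num=28, z=6, count=1
  num=6, z=28, count=1
  num=6, z=1, count=28

Final answer: 6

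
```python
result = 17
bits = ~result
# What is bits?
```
Trace:
  result=17
  result=17, bits=-18

Final answer: -18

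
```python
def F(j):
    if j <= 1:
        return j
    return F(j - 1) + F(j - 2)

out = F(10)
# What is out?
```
Call trace (a repeated sub-call is expanded the first time; later identical calls just restate its return value):
F(j=10)
  F(j=9)
    F(j=8)
      F(j=7)
        F(j=6)
          F(j=5)
            F(j=4)
              F(j=3)
                F(j=2)
                  F(j=1)
                  -> return 1
                  F(j=0)
                  -> return 0
                -> return 1
                F(j=1)
                -> return 1
              -> return 2
              F(j=2) -> return 1  (same call as traced above)
            -> return 3
            F(j=3) -> return 2  (same call as traced above)
          -> return 5
          F(j=4) -> return 3  (same call as traced above)
        -> return 8
        F(j=5) -> return 5  (same call as traced above)
      -> return 13
      F(j=6) -> return 8  (same call as traced above)
    -> return 21
    F(j=7) -> return 13  (same call as traced above)
  -> return 34
  F(j=8) -> return 21  (same call as traced above)
-> return 55

Final answer: 55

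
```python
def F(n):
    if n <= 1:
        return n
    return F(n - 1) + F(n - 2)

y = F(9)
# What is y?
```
Call trace (a repeated sub-call is expanded the first time; later identical calls just restate its return value):
F(n=9)
  F(n=8)
    F(n=7)
      F(n=6)
        F(n=5)
          F(n=4)
            F(n=3)
              F(n=2)
                F(n=1)
                -> return 1
                F(n=0)
                -> return 0
              -> return 1
              F(n=1)
              -> return 1
            -> return 2
            F(n=2) -> return 1  (same call as traced above)
          -> return 3
          F(n=3) -> return 2  (same call as traced above)
        -> return 5
        F(n=4) -> return 3  (same call as traced above)
      -> return 8
      F(n=5) -> return 5  (same call as traced above)
    -> return 13
    F(n=6) -> return 8  (same call as traced above)
  -> return 21
  F(n=7) -> return 13  (same call as traced above)
-> return 34

Final answer: 34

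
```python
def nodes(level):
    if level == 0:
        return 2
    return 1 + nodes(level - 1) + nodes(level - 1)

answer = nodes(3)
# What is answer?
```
Call trace (a repeated sub-call is expanded the first time; later identical calls just restate its return value):
nodes(level=3)
  nodes(level=2)
    nodes(level=1)
      nodes(level=0)
      -> return 2
      nodes(level=0)
      -> return 2
    -> return 5
    nodes(level=1) -> return 5  (same call as traced above)
  -> return 11
  nodes(level=2) -> return 11  (same call as traced above)
-> return 23

Final answer: 23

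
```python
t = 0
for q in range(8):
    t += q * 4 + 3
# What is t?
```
Trace:
  t=0
  t=3, q=0
  t=10, q=1
  t=21, q=2
  t=36, q=3
  t=55, q=4
  t=78, q=5
  t=105, q=6
  t=136, q=7

Final answer: 136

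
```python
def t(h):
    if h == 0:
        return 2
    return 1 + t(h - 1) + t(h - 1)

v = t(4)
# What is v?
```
Call trace (a repeated sub-call is expanded the first time; later identical calls just restate its return value):
t(h=4)
  t(h=3)
    t(h=2)
      t(h=1)
        t(h=0)
        -> return 2
        t(h=0)
        -> return 2
      -> return 5
      t(h=1) -> return 5  (same call as traced above)
    -> return 11
    t(h=2) -> return 11  (same call as traced above)
  -> return 23
  t(h=3) -> return 23  (same call as traced above)
-> return 47

Final answer: 47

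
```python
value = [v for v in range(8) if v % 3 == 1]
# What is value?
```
Trace:
  v=0
  v=1
  v=2
  v=3
  v=4
  v=5
  v=6
  v=7
  value=[1, 4, 7]

Final answer: [1, 4, 7]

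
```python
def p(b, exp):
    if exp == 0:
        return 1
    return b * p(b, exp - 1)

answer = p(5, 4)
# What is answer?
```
Call trace:
p(b=5, exp=4)
  p(b=5, exp=3)
    p(b=5, exp=2)
      p(b=5, exp=1)
        p(b=5, exp=0)
        -> return 1
      -> return 5
    -> return 25
  -> return 125
-> return 625

Final answer: 625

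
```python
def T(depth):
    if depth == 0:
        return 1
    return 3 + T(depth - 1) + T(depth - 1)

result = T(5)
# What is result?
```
Call trace (a repeated sub-call is expanded the first time; later identical calls just restate its return value):
T(depth=5)
  T(depth=4)
    T(depth=3)
      T(depth=2)
        T(depth=1)
          T(depth=0)
          -> return 1
          T(depth=0)
          -> return 1
        -> return 5
        T(depth=1) -> return 5  (same call as traced above)
      -> return 13
      T(depth=2) -> return 13  (same call as traced above)
    -> return 29
    T(depth=3) -> return 29  (same call as traced above)
  -> return 61
  T(depth=4) -> return 61  (same call as traced above)
-> return 125

Final answer: 125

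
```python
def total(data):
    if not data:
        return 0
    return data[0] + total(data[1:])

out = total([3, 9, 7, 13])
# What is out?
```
Call trace:
total(data=[3, 9, 7, 13])
  total(data=[9, 7, 13])
    total(data=[7, 13])
      total(data=[13])
        total(data=[])
        -> return 0
      -> return 13
    -> return 20
  -> return 29
-> return 32

Final answer: 32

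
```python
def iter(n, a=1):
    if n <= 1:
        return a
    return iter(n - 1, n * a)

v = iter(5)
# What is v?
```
Call trace:
iter(n=5, a=1)
  iter(n=4, a=5)
    iter(n=3, a=20)
      iter(n=2, a=60)
        iter(n=1, a=120)
        -> return 120
      -> return 120
    -> return 120
  -> return 120
-> return 120

Final answer: 120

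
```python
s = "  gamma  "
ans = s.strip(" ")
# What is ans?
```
Trace:
  s='  gamma  '
  s='  gamma  ', ans='gamma'

Final answer: 'gamma'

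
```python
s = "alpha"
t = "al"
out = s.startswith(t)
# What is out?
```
Trace:
  s='alpha'
  s='alpha', t='al'
  s='alpha', t='al', out=True

Final answer: True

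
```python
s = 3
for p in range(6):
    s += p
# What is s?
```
Trace:
  s=3
  s=3, p=0
  s=4, p=1
  s=6, p=2
  s=9, p=3
  s=13, p=4
  s=18, p=5

Final answer: 18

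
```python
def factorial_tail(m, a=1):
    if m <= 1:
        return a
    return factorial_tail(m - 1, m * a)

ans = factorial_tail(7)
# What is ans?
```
Call trace:
factorial_tail(m=7, a=1)
  factorial_tail(m=6, a=7)
    factorial_tail(m=5, a=42)
      factorial_tail(m=4, a=210)
        factorial_tail(m=3, a=840)
          factorial_tail(m=2, a=2520)
            factorial_tail(m=1, a=5040)
            -> return 5040
          -> return 5040
        -> return 5040
      -> return 5040
    -> return 5040
  -> return 5040
-> return 5040

Final answer: 5040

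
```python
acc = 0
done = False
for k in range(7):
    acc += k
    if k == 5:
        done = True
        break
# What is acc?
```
Trace:
  acc=0
  acc=0, done=False
  acc=0, done=False, k=0
  acc=1, done=False, k=1
  acc=3, done=False, k=2
  acc=6, done=False, k=3
  acc=10, done=False, k=4
  acc=15, done=True, k=5

Final answer: 15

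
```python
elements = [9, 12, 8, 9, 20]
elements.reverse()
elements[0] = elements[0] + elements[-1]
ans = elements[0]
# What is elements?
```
Trace:
  elements=[9, 12, 8, 9, 20]
  elements=[20, 9, 8, 12, 9]
  elements=[29, 9, 8, 12, 9]
  elements=[29, 9, 8, 12, 9], ans=29

Final answer: [29, 9, 8, 12, 9]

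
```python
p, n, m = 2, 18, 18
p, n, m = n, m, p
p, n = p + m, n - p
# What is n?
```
Trace:
  p=2, n=18, m=18
  p=18, n=18, m=2
  p=20, n=0, m=2

Final answer: 0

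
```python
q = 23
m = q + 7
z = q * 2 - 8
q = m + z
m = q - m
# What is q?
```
Trace:
  q=23
  q=23, m=30
  q=23, m=30, z=38
  q=68, m=30, z=38
  q=68, m=38, z=38

Final answer: 68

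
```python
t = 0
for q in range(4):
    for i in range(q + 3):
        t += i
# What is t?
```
Trace:
  t=0
  t=0, q=0, i=0
  t=1, q=0, i=1
  t=3, q=0, i=2
  t=3, q=1, i=0
  t=4, q=1, i=1
  t=6, q=1, i=2
  t=9, q=1, i=3
  t=9, q=2, i=0
  t=10, q=2, i=1
  t=12, q=2, i=2
  t=15, q=2, i=3
  t=19, q=2, i=4
  t=19, q=3, i=0
  t=20, q=3, i=1
  t=22, q=3, i=2
  t=25, q=3, i=3
  t=29, q=3, i=4
  t=34, q=3, i=5

Final answer: 34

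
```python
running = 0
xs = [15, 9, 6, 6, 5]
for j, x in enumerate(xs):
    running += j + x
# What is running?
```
Trace:
  running=0
  running=15, j=0, x=15
  running=25, j=1, x=9
  running=33, j=2, x=6
  running=42, j=3, x=6
  running=51, j=4, x=5

Final answer: 51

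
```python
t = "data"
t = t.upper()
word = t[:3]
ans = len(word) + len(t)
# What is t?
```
Trace:
  t='data'
  t='DATA'
  t='DATA', word='DAT'
  t='DATA', word='DAT', ans=7

Final answer: 'DATA'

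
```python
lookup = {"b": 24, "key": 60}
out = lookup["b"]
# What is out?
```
Trace:
  lookup={'b': 24, 'key': 60}
  lookup={'b': 24, 'key': 60}, out=24

Final answer: 24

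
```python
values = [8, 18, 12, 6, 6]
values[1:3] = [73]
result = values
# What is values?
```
Trace:
  values=[8, 18, 12, 6, 6]
  values=[8, 73, 6, 6]
  values=[8, 73, 6, 6], result=[8, 73, 6, 6]

Final answer: [8, 73, 6, 6]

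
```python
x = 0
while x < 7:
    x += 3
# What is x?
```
Trace:
  x=0
  x=3
  x=6
  x=9

Final answer: 9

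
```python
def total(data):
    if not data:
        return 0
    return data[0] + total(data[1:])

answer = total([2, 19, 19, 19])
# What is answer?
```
Call trace:
total(data=[2, 19, 19, 19])
  total(data=[19, 19, 19])
    total(data=[19, 19])
      total(data=[19])
        total(data=[])
        -> return 0
      -> return 19
    -> return 38
  -> return 57
-> return 59

Final answer: 59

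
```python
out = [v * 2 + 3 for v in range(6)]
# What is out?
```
Trace:
  v=0
  v=1
  v=2
  v=3
  v=4
  v=5
  out=[3, 5, 7, 9, 11, 13]

Final answer: [3, 5, 7, 9, 11, 13]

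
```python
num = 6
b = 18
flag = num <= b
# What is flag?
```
Trace:
  num=6
  num=6, b=18
  num=6, b=18, flag=True

Final answer: True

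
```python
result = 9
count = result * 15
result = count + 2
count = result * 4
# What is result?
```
Trace:
  result=9
  result=9, count=135
  result=137, count=135
  result=137, count=548

Final answer: 137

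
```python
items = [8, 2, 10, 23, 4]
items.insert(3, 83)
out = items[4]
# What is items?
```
Trace:
  items=[8, 2, 10, 23, 4]
  items=[8, 2, 10, 83, 23, 4]
  items=[8, 2, 10, 83, 23, 4], out=23

Final answer: [8, 2, 10, 83, 23, 4]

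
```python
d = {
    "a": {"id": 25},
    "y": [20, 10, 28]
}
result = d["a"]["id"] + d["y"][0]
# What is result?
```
Trace:
  d={'a': {'id': 25}, 'y': [20, 10, 28]}
  d={'a': {'id': 25}, 'y': [20, 10, 28]}, result=45

Final answer: 45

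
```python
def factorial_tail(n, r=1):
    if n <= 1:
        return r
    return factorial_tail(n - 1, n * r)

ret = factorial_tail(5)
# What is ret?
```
Call trace:
factorial_tail(n=5, r=1)
  factorial_tail(n=4, r=5)
    factorial_tail(n=3, r=20)
      factorial_tail(n=2, r=60)
        factorial_tail(n=1, r=120)
        -> return 120
      -> return 120
    -> return 120
  -> return 120
-> return 120

Final answer: 120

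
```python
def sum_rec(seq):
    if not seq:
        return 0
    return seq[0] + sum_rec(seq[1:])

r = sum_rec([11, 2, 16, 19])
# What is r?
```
Call trace:
sum_rec(seq=[11, 2, 16, 19])
  sum_rec(seq=[2, 16, 19])
    sum_rec(seq=[16, 19])
      sum_rec(seq=[19])
        sum_rec(seq=[])
        -> return 0
      -> return 19
    -> return 35
  -> return 37
-> return 48

Final answer: 48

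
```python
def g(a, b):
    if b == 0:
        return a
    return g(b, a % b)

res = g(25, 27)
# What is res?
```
Call trace:
g(a=25, b=27)
  g(a=27, b=25)
    g(a=25, b=2)
      g(a=2, b=1)
        g(a=1, b=0)
        -> return 1
      -> return 1
    -> return 1
  -> return 1
-> return 1

Final answer: 1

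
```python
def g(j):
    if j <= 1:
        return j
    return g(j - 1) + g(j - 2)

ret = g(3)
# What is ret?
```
Call trace:
g(j=3)
  g(j=2)
    g(j=1)
    -> return 1
    g(j=0)
    -> return 0
  -> return 1
  g(j=1)
  -> return 1
-> return 2

Final answer: 2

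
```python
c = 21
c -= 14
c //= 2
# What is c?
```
Trace:
  c=21
  c=7
  c=3

Final answer: 3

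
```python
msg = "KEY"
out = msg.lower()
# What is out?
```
Trace:
  msg='KEY'
  msg='KEY', out='key'

Final answer: 'key'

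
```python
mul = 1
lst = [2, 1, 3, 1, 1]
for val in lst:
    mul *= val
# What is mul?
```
Trace:
  mul=1
  mul=2, val=2
  mul=2, val=1
  mul=6, val=3
  mul=6, val=1
  mul=6, val=1

Final answer: 6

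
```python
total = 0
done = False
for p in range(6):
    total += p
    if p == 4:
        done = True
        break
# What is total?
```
Trace:
  total=0
  total=0, done=False
  total=0, done=False, p=0
  total=1, done=False, p=1
  total=3, done=False, p=2
  total=6, done=False, p=3
  total=10, done=True, p=4

Final answer: 10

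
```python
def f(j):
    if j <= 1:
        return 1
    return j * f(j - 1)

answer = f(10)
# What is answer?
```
Call trace:
f(j=10)
  f(j=9)
    f(j=8)
      f(j=7)
        f(j=6)
          f(j=5)
            f(j=4)
              f(j=3)
                f(j=2)
                  f(j=1)
                  -> return 1
                -> return 2
              -> return 6
            -> return 24
          -> return 120
        -> return 720
      -> return 5040
    -> return 40320
  -> return 362880
-> return 3628800

Final answer: 3628800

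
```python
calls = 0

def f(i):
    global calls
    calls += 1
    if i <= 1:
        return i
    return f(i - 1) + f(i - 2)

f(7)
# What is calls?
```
Call trace (a repeated sub-call is expanded the first time; later identical calls just restate its return value):
f(i=7)
  f(i=6)
    f(i=5)
      f(i=4)
        f(i=3)
          f(i=2)
            f(i=1)
            -> return 1
            f(i=0)
            -> return 0
          -> return 1
          f(i=1)
          -> return 1
        -> return 2
        f(i=2) -> return 1  (same call as traced above)
      -> return 3
      f(i=3) -> return 2  (same call as traced above)
    -> return 5
    f(i=4) -> return 3  (same call as traced above)
  -> return 8
  f(i=5) -> return 5  (same call as traced above)
-> return 13

calls is incremented once per call, so count the calls in each subtree. Let C(i) = number of calls made by f(i).
C(0) = C(1) = 1 (base case, no recursion); C(i) = 1 + C(i - 1) + C(i - 2) otherwise.
C(2) = 1 + C(1) + C(0) = 1 + 1 + 1 = 3
C(3) = 1 + C(2) + C(1) = 1 + 3 + 1 = 5
C(4) = 1 + C(3) + C(2) = 1 + 5 + 3 = 9
C(5) = 1 + C(4) + C(3) = 1 + 9 + 5 = 15
C(6) = 1 + C(5) + C(4) = 1 + 15 + 9 = 25
C(7) = 1 + C(6) + C(5) = 1 + 25 + 15 = 41
calls = C(7) = 41

Final answer: 41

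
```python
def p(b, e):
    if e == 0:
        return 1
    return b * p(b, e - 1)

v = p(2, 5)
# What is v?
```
Call trace:
p(b=2, e=5)
  p(b=2, e=4)
    p(b=2, e=3)
      p(b=2, e=2)
        p(b=2, e=1)
          p(b=2, e=0)
          -> return 1
        -> return 2
      -> return 4
    -> return 8
  -> return 16
-> return 32

Final answer: 32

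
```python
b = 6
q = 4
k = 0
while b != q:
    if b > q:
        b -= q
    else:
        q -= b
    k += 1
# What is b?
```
Trace:
  b=6
  b=6, q=4
  b=6, q=4, k=0
  b=2, q=4, k=1
  b=2, q=2, k=2

Final answer: 2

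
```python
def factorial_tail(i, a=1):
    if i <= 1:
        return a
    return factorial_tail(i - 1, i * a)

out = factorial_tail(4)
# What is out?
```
Call trace:
factorial_tail(i=4, a=1)
  factorial_tail(i=3, a=4)
    factorial_tail(i=2, a=12)
      factorial_tail(i=1, a=24)
      -> return 24
    -> return 24
  -> return 24
-> return 24

Final answer: 24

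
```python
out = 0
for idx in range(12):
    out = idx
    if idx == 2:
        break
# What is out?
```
Trace:
  out=0
  out=0, idx=0
  out=1, idx=1
  out=2, idx=2

Final answer: 2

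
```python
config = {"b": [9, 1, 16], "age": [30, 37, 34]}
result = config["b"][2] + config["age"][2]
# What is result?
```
Trace:
  config={'b': [9, 1, 16], 'age': [30, 37, 34]}
  config={'b': [9, 1, 16], 'age': [30, 37, 34]}, result=50

Final answer: 50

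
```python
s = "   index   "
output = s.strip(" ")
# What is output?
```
Trace:
  s='   index   '
  s='   index   ', output='index'

Final answer: 'index'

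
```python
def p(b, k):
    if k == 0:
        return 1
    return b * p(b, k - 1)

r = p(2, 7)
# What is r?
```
Call trace:
p(b=2, k=7)
  p(b=2, k=6)
    p(b=2, k=5)
      p(b=2, k=4)
        p(b=2, k=3)
          p(b=2, k=2)
            p(b=2, k=1)
              p(b=2, k=0)
              -> return 1
            -> return 2
          -> return 4
        -> return 8
      -> return 16
    -> return 32
  -> return 64
-> return 128

Final answer: 128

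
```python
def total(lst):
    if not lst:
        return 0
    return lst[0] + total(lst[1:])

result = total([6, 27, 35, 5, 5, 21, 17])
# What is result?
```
Call trace:
total(lst=[6, 27, 35, 5, 5, 21, 17])
  total(lst=[27, 35, 5, 5, 21, 17])
    total(lst=[35, 5, 5, 21, 17])
      total(lst=[5, 5, 21, 17])
        total(lst=[5, 21, 17])
          total(lst=[21, 17])
            total(lst=[17])
              total(lst=[])
              -> return 0
            -> return 17
          -> return 38
        -> return 43
      -> return 48
    -> return 83
  -> return 110
-> return 116

Final answer: 116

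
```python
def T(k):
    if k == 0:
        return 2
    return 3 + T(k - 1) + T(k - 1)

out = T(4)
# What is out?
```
Call trace (a repeated sub-call is expanded the first time; later identical calls just restate its return value):
T(k=4)
  T(k=3)
    T(k=2)
      T(k=1)
        T(k=0)
        -> return 2
        T(k=0)
        -> return 2
      -> return 7
      T(k=1) -> return 7  (same call as traced above)
    -> return 17
    T(k=2) -> return 17  (same call as traced above)
  -> return 37
  T(k=3) -> return 37  (same call as traced above)
-> return 77

Final answer: 77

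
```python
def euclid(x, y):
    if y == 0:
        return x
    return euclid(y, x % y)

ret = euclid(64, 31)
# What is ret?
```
Call trace:
euclid(x=64, y=31)
  euclid(x=31, y=2)
    euclid(x=2, y=1)
      euclid(x=1, y=0)
      -> return 1
    -> return 1
  -> return 1
-> return 1

Final answer: 1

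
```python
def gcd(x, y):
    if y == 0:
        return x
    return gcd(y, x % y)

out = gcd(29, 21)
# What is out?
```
Call trace:
gcd(x=29, y=21)
  gcd(x=21, y=8)
    gcd(x=8, y=5)
      gcd(x=5, y=3)
        gcd(x=3, y=2)
          gcd(x=2, y=1)
            gcd(x=1, y=0)
            -> return 1
          -> return 1
        -> return 1
      -> return 1
    -> return 1
  -> return 1
-> return 1

Final answer: 1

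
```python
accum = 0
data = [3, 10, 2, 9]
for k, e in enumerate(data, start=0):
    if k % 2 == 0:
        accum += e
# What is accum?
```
Trace:
  accum=0
  accum=3, k=0, e=3
  accum=3, k=1, e=10
  accum=5, k=2, e=2
  accum=5, k=3, e=9

Final answer: 5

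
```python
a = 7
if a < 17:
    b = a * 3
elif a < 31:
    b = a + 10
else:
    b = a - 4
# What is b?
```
Trace:
  a=7
  a=7, b=21

Final answer: 21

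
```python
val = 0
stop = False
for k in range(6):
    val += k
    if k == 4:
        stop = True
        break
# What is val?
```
Trace:
  val=0
  val=0, stop=False
  val=0, stop=False, k=0
  val=1, stop=False, k=1
  val=3, stop=False, k=2
  val=6, stop=False, k=3
  val=10, stop=True, k=4

Final answer: 10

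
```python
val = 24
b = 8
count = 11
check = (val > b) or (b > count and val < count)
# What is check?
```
Trace:
  val=24
  val=24, b=8
  val=24, b=8, count=11
  val=24, b=8, count=11, check=True

Final answer: True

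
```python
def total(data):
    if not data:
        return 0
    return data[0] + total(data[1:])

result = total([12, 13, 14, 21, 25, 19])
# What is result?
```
Call trace:
total(data=[12, 13, 14, 21, 25, 19])
  total(data=[13, 14, 21, 25, 19])
    total(data=[14, 21, 25, 19])
      total(data=[21, 25, 19])
        total(data=[25, 19])
          total(data=[19])
            total(data=[])
            -> return 0
          -> return 19
        -> return 44
      -> return 65
    -> return 79
  -> return 92
-> return 104

Final answer: 104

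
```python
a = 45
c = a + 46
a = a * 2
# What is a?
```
Trace:
  a=45
  a=45, c=91
  a=90, c=91

Final answer: 90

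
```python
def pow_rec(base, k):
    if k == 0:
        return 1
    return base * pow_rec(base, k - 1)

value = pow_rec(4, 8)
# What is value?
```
Call trace:
pow_rec(base=4, k=8)
  pow_rec(base=4, k=7)
    pow_rec(base=4, k=6)
      pow_rec(base=4, k=5)
        pow_rec(base=4, k=4)
          pow_rec(base=4, k=3)
            pow_rec(base=4, k=2)
              pow_rec(base=4, k=1)
                pow_rec(base=4, k=0)
                -> return 1
              -> return 4
            -> return 16
          -> return 64
        -> return 256
      -> return 1024
    -> return 4096
  -> return 16384
-> return 65536

Final answer: 65536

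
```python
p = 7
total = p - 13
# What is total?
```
Trace:
  p=7
  p=7, total=-6

Final answer: -6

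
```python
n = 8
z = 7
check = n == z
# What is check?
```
Trace:
  n=8
  n=8, z=7
  n=8, z=7, check=False

Final answer: False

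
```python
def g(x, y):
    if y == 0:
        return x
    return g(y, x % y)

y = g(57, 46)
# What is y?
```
Call trace:
g(x=57, y=46)
  g(x=46, y=11)
    g(x=11, y=2)
      g(x=2, y=1)
        g(x=1, y=0)
        -> return 1
      -> return 1
    -> return 1
  -> return 1
-> return 1

Final answer: 1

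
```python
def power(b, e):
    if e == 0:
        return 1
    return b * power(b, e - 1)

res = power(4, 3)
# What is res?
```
Call trace:
power(b=4, e=3)
  power(b=4, e=2)
    power(b=4, e=1)
      power(b=4, e=0)
      -> return 1
    -> return 4
  -> return 16
-> return 64

Final answer: 64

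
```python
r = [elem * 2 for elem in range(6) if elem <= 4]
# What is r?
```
Trace:
  elem=0
  elem=1
  elem=2
  elem=3
  elem=4
  elem=5
  r=[0, 2, 4, 6, 8]

Final answer: [0, 2, 4, 6, 8]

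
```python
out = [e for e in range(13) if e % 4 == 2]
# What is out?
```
Trace:
  e=0
  e=1
  e=2
  e=3
  e=4
  e=5
  e=6
  e=7
  e=8
  e=9
  e=10
  e=11
  e=12
  out=[2, 6, 10]

Final answer: [2, 6, 10]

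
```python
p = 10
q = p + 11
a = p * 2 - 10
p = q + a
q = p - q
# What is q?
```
Trace:
  p=10
  p=10, q=21
  p=10, q=21, a=10
  p=31, q=21, a=10
  p=31, q=10, a=10

Final answer: 10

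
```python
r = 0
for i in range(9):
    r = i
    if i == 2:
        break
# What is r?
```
Trace:
  r=0
  r=0, i=0
  r=1, i=1
  r=2, i=2

Final answer: 2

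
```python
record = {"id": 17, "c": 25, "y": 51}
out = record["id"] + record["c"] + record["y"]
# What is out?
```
Trace:
  record={'id': 17, 'c': 25, 'y': 51}
  record={'id': 17, 'c': 25, 'y': 51}, out=93

Final answer: 93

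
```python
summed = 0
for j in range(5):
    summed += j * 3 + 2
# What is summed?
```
Trace:
  summed=0
  summed=2, j=0
  summed=7, j=1
  summed=15, j=2
  summed=26, j=3
  summed=40, j=4

Final answer: 40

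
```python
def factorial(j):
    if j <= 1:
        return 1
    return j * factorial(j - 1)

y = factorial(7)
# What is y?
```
Call trace:
factorial(j=7)
  factorial(j=6)
    factorial(j=5)
      factorial(j=4)
        factorial(j=3)
          factorial(j=2)
            factorial(j=1)
            -> return 1
          -> return 2
        -> return 6
      -> return 24
    -> return 120
  -> return 720
-> return 5040

Final answer: 5040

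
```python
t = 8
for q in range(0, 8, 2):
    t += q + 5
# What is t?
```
Trace:
  t=8
  t=13, q=0
  t=20, q=2
  t=29, q=4
  t=40, q=6

Final answer: 40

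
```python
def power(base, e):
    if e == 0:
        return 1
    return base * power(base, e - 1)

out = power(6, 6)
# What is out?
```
Call trace:
power(base=6, e=6)
  power(base=6, e=5)
    power(base=6, e=4)
      power(base=6, e=3)
        power(base=6, e=2)
          power(base=6, e=1)
            power(base=6, e=0)
            -> return 1
          -> return 6
        -> return 36
      -> return 216
    -> return 1296
  -> return 7776
-> return 46656

Final answer: 46656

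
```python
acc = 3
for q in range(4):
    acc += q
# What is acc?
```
Trace:
  acc=3
  acc=3, q=0
  acc=4, q=1
  acc=6, q=2
  acc=9, q=3

Final answer: 9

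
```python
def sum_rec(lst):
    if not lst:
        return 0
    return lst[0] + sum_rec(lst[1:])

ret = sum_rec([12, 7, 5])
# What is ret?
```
Call trace:
sum_rec(lst=[12, 7, 5])
  sum_rec(lst=[7, 5])
    sum_rec(lst=[5])
      sum_rec(lst=[])
      -> return 0
    -> return 5
  -> return 12
-> return 24

Final answer: 24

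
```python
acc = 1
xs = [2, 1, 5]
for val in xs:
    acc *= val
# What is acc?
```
Trace:
  acc=1
  acc=2, val=2
  acc=2, val=1
  acc=10, val=5

Final answer: 10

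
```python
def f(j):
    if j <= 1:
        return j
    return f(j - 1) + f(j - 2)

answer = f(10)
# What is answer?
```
Call trace (a repeated sub-call is expanded the first time; later identical calls just restate its return value):
f(j=10)
  f(j=9)
    f(j=8)
      f(j=7)
        f(j=6)
          f(j=5)
            f(j=4)
              f(j=3)
                f(j=2)
                  f(j=1)
                  -> return 1
                  f(j=0)
                  -> return 0
                -> return 1
                f(j=1)
                -> return 1
              -> return 2
              f(j=2) -> return 1  (same call as traced above)
            -> return 3
            f(j=3) -> return 2  (same call as traced above)
          -> return 5
          f(j=4) -> return 3  (same call as traced above)
        -> return 8
        f(j=5) -> return 5  (same call as traced above)
      -> return 13
      f(j=6) -> return 8  (same call as traced above)
    -> return 21
    f(j=7) -> return 13  (same call as traced above)
  -> return 34
  f(j=8) -> return 21  (same call as traced above)
-> return 55

Final answer: 55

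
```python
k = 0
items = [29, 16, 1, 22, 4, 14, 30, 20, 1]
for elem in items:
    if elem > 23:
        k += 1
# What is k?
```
Trace:
  k=0
  k=1, elem=29
  k=1, elem=16
  k=1, elem=1
  k=1, elem=22
  k=1, elem=4
  k=1, elem=14
  k=2, elem=30
  k=2, elem=20
  k=2, elem=1

Final answer: 2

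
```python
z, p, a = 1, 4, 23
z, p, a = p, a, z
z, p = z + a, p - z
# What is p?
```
Trace:
  z=1, p=4, a=23
  z=4, p=23, a=1
  z=5, p=19, a=1

Final answer: 19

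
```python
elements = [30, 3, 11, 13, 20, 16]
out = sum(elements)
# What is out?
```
Trace:
  elements=[30, 3, 11, 13, 20, 16]
  elements=[30, 3, 11, 13, 20, 16], out=93

Final answer: 93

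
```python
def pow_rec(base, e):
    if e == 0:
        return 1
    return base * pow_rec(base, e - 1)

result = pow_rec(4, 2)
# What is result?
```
Call trace:
pow_rec(base=4, e=2)
  pow_rec(base=4, e=1)
    pow_rec(base=4, e=0)
    -> return 1
  -> return 4
-> return 16

Final answer: 16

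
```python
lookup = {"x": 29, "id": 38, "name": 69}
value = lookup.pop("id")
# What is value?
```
Trace:
  lookup={'x': 29, 'id': 38, 'name': 69}
  lookup={'x': 29, 'name': 69}, value=38

Final answer: 38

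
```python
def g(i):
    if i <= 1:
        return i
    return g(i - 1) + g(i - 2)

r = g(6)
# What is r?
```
Call trace (a repeated sub-call is expanded the first time; later identical calls just restate its return value):
g(i=6)
  g(i=5)
    g(i=4)
      g(i=3)
        g(i=2)
          g(i=1)
          -> return 1
          g(i=0)
          -> return 0
        -> return 1
        g(i=1)
        -> return 1
      -> return 2
      g(i=2) -> return 1  (same call as traced above)
    -> return 3
    g(i=3) -> return 2  (same call as traced above)
  -> return 5
  g(i=4) -> return 3  (same call as traced above)
-> return 8

Final answer: 8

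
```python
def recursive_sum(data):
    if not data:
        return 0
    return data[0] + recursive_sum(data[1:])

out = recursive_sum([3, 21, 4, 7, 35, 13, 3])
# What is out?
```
Call trace:
recursive_sum(data=[3, 21, 4, 7, 35, 13, 3])
  recursive_sum(data=[21, 4, 7, 35, 13, 3])
    recursive_sum(data=[4, 7, 35, 13, 3])
      recursive_sum(data=[7, 35, 13, 3])
        recursive_sum(data=[35, 13, 3])
          recursive_sum(data=[13, 3])
            recursive_sum(data=[3])
              recursive_sum(data=[])
              -> return 0
            -> return 3
          -> return 16
        -> return 51
      -> return 58
    -> return 62
  -> return 83
-> return 86

Final answer: 86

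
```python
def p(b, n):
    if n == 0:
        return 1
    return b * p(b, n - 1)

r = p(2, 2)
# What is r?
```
Call trace:
p(b=2, n=2)
  p(b=2, n=1)
    p(b=2, n=0)
    -> return 1
  -> return 2
-> return 4

Final answer: 4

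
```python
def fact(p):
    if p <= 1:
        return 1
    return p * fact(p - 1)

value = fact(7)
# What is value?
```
Call trace:
fact(p=7)
  fact(p=6)
    fact(p=5)
      fact(p=4)
        fact(p=3)
          fact(p=2)
            fact(p=1)
            -> return 1
          -> return 2
        -> return 6
      -> return 24
    -> return 120
  -> return 720
-> return 5040

Final answer: 5040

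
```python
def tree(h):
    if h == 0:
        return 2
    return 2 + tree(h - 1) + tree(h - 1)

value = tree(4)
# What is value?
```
Call trace (a repeated sub-call is expanded the first time; later identical calls just restate its return value):
tree(h=4)
  tree(h=3)
    tree(h=2)
      tree(h=1)
        tree(h=0)
        -> return 2
        tree(h=0)
        -> return 2
      -> return 6
      tree(h=1) -> return 6  (same call as traced above)
    -> return 14
    tree(h=2) -> return 14  (same call as traced above)
  -> return 30
  tree(h=3) -> return 30  (same call as traced above)
-> return 62

Final answer: 62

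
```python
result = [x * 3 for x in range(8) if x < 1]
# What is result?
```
Trace:
  x=0
  x=1
  x=2
  x=3
  x=4
  x=5
  x=6
  x=7
  result=[0]

Final answer: [0]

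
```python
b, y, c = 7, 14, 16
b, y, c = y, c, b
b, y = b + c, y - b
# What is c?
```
Trace:
  b=7, y=14, c=16
  b=14, y=16, c=7
  b=21, y=2, c=7

Final answer: 7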